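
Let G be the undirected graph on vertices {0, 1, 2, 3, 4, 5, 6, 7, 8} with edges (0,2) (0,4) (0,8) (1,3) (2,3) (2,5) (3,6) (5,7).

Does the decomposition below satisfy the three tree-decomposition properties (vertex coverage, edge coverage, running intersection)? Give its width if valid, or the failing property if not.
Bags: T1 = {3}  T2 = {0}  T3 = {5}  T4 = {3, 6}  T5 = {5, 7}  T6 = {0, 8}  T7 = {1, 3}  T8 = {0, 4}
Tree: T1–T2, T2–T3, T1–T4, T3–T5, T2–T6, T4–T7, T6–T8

No — vertex 2 appears in no bag.

A tree decomposition must satisfy three properties: every vertex lies in some bag; for every edge, both endpoints lie together in some bag; and for every vertex, the bags containing it form a connected subtree. Here vertex 2 appears in no bag, so the decomposition is invalid.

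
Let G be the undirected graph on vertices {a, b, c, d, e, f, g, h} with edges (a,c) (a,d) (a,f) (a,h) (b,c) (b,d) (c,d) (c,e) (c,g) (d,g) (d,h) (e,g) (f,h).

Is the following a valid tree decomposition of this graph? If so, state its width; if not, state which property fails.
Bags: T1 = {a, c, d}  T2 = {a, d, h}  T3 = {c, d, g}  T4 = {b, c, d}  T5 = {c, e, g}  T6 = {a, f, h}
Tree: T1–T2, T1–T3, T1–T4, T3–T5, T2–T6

Yes; width 2.

Vertex coverage: the bags together contain {a, b, c, d, e, f, g, h}, the full vertex set. Edge coverage: each edge of G has both endpoints in at least one bag. Running intersection: for every vertex, the bags containing it form a connected subtree. All three properties hold, so this is a valid tree decomposition of width max|bag| − 1 = 2, and hence tw(G) ≤ 2.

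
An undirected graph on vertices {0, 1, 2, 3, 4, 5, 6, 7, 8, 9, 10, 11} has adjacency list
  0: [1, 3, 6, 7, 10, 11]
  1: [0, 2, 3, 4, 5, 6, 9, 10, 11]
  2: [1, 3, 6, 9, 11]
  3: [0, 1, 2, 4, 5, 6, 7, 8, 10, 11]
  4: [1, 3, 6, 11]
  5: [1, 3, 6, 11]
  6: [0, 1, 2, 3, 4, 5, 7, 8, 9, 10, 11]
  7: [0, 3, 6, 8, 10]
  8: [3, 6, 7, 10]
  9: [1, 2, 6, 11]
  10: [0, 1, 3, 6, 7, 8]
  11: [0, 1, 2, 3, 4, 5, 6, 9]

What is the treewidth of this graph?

4

A width-4 tree decomposition is:
Bags: B1 = {0, 3, 6, 7, 10}  B2 = {0, 1, 3, 6, 10}  B3 = {3, 6, 7, 8, 10}  B4 = {0, 1, 3, 6, 11}  B5 = {1, 3, 5, 6, 11}  B6 = {1, 2, 3, 6, 11}  B7 = {1, 2, 6, 9, 11}  B8 = {1, 3, 4, 6, 11}
Tree: B1–B2, B1–B3, B2–B4, B4–B5, B4–B6, B6–B7, B4–B8
Every bag has size at most 5, so the width is 5 − 1 = 4 and tw(G) ≤ 4. Conversely, {1, 2, 6, 9, 11} is a clique of size 5, and the vertices of any clique must share a bag in every tree decomposition; so some bag has ≥ 5 vertices and tw(G) ≥ 4. The upper and lower bounds meet at 4, so that is the treewidth.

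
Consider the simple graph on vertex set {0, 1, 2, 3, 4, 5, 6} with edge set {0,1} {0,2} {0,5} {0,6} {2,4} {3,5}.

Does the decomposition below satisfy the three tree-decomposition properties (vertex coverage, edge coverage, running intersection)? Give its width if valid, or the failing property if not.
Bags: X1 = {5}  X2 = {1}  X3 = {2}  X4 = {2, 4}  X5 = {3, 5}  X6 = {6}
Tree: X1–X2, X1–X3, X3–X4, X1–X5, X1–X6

No — vertex 0 appears in no bag.

A tree decomposition must satisfy three properties: every vertex lies in some bag; for every edge, both endpoints lie together in some bag; and for every vertex, the bags containing it form a connected subtree. Here vertex 0 appears in no bag, so the decomposition is invalid.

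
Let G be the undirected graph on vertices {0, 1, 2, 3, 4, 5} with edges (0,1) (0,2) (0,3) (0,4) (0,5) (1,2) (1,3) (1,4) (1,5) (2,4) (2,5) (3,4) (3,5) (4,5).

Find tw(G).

A width-4 tree decomposition is:
Bags: B1 = {0, 1, 2, 4, 5}  B2 = {0, 1, 3, 4, 5}
Tree: B1–B2
The largest bag has 5 vertices, giving width 4; this decomposition certifies tw(G) ≤ 4. Conversely, {0, 1, 2, 4, 5} is a clique of size 5, and the vertices of any clique must share a bag in every tree decomposition; so some bag has ≥ 5 vertices and tw(G) ≥ 4. Hence tw(G) = 4 exactly.

4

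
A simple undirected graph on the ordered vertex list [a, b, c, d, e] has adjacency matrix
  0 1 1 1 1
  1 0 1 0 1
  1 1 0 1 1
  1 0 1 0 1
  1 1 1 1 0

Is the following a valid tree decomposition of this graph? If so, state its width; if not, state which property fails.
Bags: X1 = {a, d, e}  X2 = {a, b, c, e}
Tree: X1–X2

A tree decomposition must satisfy three properties: every vertex lies in some bag; for every edge, both endpoints lie together in some bag; and for every vertex, the bags containing it form a connected subtree. Here edge (c,d) lies in no bag, so the decomposition is invalid.

No — edge (c,d) lies in no bag.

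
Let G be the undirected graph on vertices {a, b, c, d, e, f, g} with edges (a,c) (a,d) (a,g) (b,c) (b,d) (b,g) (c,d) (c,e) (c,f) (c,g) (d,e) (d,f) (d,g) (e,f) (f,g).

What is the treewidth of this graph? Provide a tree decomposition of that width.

Treewidth 3.
One optimal decomposition is:
Bags: B1 = {c, d, e, f}  B2 = {c, d, f, g}  B3 = {a, c, d, g}  B4 = {b, c, d, g}
Tree: B1–B2, B2–B3, B3–B4

Every bag has size at most 4, so the width is 4 − 1 = 3 and tw(G) ≤ 3. For the lower bound, the 4 vertices {c, d, f, g} are pairwise adjacent, and any tree decomposition puts a clique entirely inside one bag — forcing width ≥ 3. Combining the bounds, tw(G) = 3.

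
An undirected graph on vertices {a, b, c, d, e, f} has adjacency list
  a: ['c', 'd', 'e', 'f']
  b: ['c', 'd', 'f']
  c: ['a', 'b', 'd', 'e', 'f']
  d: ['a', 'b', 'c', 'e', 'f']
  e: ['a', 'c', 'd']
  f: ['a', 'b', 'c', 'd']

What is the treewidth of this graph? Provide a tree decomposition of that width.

Each bag holds 4 vertices, so the decomposition has width 3, which upper-bounds the treewidth. Conversely, {a, c, d, e} is a clique of size 4, and the vertices of any clique must share a bag in every tree decomposition; so some bag has ≥ 4 vertices and tw(G) ≥ 3. Combining the bounds, tw(G) = 3.

Treewidth 3.
One optimal decomposition is:
Bags: B1 = {a, c, d, f}  B2 = {a, c, d, e}  B3 = {b, c, d, f}
Tree: B1–B2, B1–B3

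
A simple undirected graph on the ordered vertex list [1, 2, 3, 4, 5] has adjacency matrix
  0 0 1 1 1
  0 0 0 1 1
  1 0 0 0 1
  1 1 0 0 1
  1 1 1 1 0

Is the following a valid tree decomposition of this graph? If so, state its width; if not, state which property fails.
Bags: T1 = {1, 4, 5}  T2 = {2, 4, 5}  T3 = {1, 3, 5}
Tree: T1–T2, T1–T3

Yes; width 2.

Vertex coverage: the bags together contain {1, 2, 3, 4, 5}, the full vertex set. Edge coverage: each edge of G has both endpoints in at least one bag. Running intersection: for every vertex, the bags containing it form a connected subtree. All three properties hold, so this is a valid tree decomposition of width max|bag| − 1 = 2, and hence tw(G) ≤ 2.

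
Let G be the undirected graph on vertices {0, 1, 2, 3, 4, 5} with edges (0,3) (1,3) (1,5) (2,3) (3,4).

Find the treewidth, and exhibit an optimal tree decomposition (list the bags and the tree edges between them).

The largest bag has 2 vertices, giving width 1; this decomposition certifies tw(G) ≤ 1. Since G has at least one edge (e.g. 1–3), it is not an edgeless graph, so tw(G) ≥ 1. Combining the bounds, tw(G) = 1.

Treewidth 1.
One such decomposition:
Bags: B1 = {1, 3}  B2 = {1, 5}  B3 = {2, 3}  B4 = {3, 4}  B5 = {0, 3}
Tree: B1–B2, B1–B3, B1–B4, B4–B5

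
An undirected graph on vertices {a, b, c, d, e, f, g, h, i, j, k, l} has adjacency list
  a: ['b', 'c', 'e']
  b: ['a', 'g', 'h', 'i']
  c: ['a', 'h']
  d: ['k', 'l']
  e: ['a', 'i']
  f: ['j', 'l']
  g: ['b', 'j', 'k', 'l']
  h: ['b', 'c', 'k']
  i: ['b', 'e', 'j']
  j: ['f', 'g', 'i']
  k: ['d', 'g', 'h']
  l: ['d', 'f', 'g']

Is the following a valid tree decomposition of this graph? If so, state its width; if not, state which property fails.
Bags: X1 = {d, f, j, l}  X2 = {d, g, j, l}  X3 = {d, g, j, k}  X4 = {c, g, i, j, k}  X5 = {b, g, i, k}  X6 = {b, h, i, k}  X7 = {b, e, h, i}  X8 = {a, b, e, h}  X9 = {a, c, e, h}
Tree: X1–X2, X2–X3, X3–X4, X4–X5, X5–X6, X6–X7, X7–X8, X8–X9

A tree decomposition must satisfy three properties: every vertex lies in some bag; for every edge, both endpoints lie together in some bag; and for every vertex, the bags containing it form a connected subtree. Here bags containing vertex c are not connected in the tree, so the decomposition is invalid.

No — bags containing vertex c are not connected in the tree.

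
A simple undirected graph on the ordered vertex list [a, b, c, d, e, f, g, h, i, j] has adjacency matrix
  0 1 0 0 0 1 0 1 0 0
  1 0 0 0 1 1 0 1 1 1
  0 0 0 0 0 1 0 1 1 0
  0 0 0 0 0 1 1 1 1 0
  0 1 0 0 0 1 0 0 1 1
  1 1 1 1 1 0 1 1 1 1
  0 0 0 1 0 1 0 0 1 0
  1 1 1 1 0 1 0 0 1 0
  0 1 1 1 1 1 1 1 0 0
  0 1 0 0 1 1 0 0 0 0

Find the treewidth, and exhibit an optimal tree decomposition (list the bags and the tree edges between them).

Treewidth 3.
One optimal decomposition is:
Bags: B1 = {b, f, h, i}  B2 = {d, f, h, i}  B3 = {b, e, f, i}  B4 = {a, b, f, h}  B5 = {b, e, f, j}  B6 = {c, f, h, i}  B7 = {d, f, g, i}
Tree: B1–B2, B1–B3, B1–B4, B3–B5, B2–B6, B2–B7

Each bag holds 4 vertices, so the decomposition has width 3, which upper-bounds the treewidth. Conversely, {b, e, f, j} is a clique of size 4, and the vertices of any clique must share a bag in every tree decomposition; so some bag has ≥ 4 vertices and tw(G) ≥ 3. The upper and lower bounds meet at 3, so that is the treewidth.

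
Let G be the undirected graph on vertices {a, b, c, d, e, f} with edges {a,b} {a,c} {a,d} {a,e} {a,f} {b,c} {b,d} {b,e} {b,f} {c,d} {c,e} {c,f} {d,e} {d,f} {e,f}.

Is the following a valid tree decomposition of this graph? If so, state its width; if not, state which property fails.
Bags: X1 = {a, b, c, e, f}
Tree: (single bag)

A tree decomposition must satisfy three properties: every vertex lies in some bag; for every edge, both endpoints lie together in some bag; and for every vertex, the bags containing it form a connected subtree. Here vertex d appears in no bag, so the decomposition is invalid.

No — vertex d appears in no bag.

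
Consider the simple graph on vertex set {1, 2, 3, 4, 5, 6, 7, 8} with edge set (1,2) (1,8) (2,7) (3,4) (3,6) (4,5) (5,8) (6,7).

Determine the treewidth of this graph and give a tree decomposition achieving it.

The largest bag has 3 vertices, giving width 2; this decomposition certifies tw(G) ≤ 2. Since 5–4–3–6–7–2–1–8–5 is a cycle in G, G is not acyclic. Forests are exactly the graphs of treewidth ≤ 1, so tw(G) ≥ 2. Combining the bounds, tw(G) = 2.

Treewidth 2.
Bags: B1 = {3, 4, 5}  B2 = {3, 5, 6}  B3 = {5, 6, 7}  B4 = {2, 5, 7}  B5 = {1, 2, 5}  B6 = {1, 5, 8}
Tree: B1–B2, B2–B3, B3–B4, B4–B5, B5–B6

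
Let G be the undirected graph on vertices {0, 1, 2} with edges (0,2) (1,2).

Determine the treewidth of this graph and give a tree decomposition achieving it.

Treewidth 1.
Bags: B1 = {1, 2}  B2 = {0, 2}
Tree: B1–B2

Every bag has size at most 2, so the width is 2 − 1 = 1 and tw(G) ≤ 1. Any graph with an edge has treewidth ≥ 1, and G has the edge 1–2. The upper and lower bounds meet at 1, so that is the treewidth.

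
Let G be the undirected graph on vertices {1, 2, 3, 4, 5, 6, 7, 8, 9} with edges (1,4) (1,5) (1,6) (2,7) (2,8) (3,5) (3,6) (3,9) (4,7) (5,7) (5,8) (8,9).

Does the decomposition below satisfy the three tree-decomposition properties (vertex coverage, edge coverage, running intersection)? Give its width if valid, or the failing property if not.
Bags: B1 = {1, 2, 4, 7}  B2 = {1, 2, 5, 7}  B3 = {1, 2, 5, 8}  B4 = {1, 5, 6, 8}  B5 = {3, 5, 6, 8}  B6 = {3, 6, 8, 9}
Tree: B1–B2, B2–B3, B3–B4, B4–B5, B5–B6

Vertex coverage: the bags together contain {1, 2, 3, 4, 5, 6, 7, 8, 9}, the full vertex set. Edge coverage: each edge of G has both endpoints in at least one bag. Running intersection: for every vertex, the bags containing it form a connected subtree. All three properties hold, so this is a valid tree decomposition of width max|bag| − 1 = 3, and hence tw(G) ≤ 3.

Yes; width 3.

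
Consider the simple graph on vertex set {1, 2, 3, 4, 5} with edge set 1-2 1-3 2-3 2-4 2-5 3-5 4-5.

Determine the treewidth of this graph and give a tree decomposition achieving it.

The largest bag has 3 vertices, giving width 2; this decomposition certifies tw(G) ≤ 2. On the other hand G contains the 3-clique {1, 2, 3}. A clique must lie in a single bag of any decomposition, so no decomposition can have width below 2. Hence tw(G) = 2 exactly.

Treewidth 2.
One optimal decomposition is:
Bags: B1 = {2, 3, 5}  B2 = {1, 2, 3}  B3 = {2, 4, 5}
Tree: B1–B2, B1–B3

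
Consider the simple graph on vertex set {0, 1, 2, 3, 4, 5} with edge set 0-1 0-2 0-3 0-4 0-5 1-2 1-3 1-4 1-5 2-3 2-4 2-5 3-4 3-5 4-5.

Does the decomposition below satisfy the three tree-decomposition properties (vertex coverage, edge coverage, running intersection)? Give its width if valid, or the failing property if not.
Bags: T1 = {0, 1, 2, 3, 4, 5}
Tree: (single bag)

Yes; width 5.

Vertex coverage: the bags together contain {0, 1, 2, 3, 4, 5}, the full vertex set. Edge coverage: each edge of G has both endpoints in at least one bag. Running intersection: for every vertex, the bags containing it form a connected subtree. All three properties hold, so this is a valid tree decomposition of width max|bag| − 1 = 5, and hence tw(G) ≤ 5.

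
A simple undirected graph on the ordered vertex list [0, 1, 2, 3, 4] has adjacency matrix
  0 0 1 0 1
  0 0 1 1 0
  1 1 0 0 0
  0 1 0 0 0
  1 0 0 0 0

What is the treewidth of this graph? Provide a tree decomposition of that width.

The largest bag has 2 vertices, giving width 1; this decomposition certifies tw(G) ≤ 1. Since G has at least one edge (e.g. 3–1), it is not an edgeless graph, so tw(G) ≥ 1. Combining the bounds, tw(G) = 1.

Treewidth 1.
Bags: B1 = {1, 3}  B2 = {1, 2}  B3 = {0, 2}  B4 = {0, 4}
Tree: B1–B2, B2–B3, B3–B4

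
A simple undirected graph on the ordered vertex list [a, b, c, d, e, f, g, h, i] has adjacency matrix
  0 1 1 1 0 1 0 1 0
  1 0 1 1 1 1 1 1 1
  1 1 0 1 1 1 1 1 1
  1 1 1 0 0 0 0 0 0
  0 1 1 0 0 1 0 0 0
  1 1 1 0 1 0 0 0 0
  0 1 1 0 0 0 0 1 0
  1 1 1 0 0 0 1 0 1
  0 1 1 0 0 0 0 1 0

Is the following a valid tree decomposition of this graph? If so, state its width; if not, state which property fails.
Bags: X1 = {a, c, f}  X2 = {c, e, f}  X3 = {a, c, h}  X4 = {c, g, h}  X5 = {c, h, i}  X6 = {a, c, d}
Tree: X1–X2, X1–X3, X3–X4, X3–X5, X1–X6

A tree decomposition must satisfy three properties: every vertex lies in some bag; for every edge, both endpoints lie together in some bag; and for every vertex, the bags containing it form a connected subtree. Here vertex b appears in no bag, so the decomposition is invalid.

No — vertex b appears in no bag.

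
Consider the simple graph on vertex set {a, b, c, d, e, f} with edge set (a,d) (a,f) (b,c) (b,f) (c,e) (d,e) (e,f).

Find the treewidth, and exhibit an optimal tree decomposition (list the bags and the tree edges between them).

The largest bag has 3 vertices, giving width 2; this decomposition certifies tw(G) ≤ 2. Since c–b–f–e–c is a cycle in G, G is not acyclic. Forests are exactly the graphs of treewidth ≤ 1, so tw(G) ≥ 2. Hence tw(G) = 2 exactly.

Treewidth 2.
Bags: B1 = {b, c, e}  B2 = {b, e, f}  B3 = {d, e, f}  B4 = {a, d, f}
Tree: B1–B2, B2–B3, B3–B4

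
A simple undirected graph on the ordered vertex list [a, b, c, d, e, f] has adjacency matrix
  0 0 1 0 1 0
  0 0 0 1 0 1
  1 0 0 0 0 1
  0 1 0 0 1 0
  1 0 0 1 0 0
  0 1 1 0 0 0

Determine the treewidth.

2

A width-2 tree decomposition is:
Bags: B1 = {b, c, f}  B2 = {a, b, c}  B3 = {a, b, e}  B4 = {b, d, e}
Tree: B1–B2, B2–B3, B3–B4
Each bag holds 3 vertices, so the decomposition has width 2, which upper-bounds the treewidth. Since b–f–c–a–e–d–b is a cycle in G, G is not acyclic. Forests are exactly the graphs of treewidth ≤ 1, so tw(G) ≥ 2. Hence tw(G) = 2 exactly.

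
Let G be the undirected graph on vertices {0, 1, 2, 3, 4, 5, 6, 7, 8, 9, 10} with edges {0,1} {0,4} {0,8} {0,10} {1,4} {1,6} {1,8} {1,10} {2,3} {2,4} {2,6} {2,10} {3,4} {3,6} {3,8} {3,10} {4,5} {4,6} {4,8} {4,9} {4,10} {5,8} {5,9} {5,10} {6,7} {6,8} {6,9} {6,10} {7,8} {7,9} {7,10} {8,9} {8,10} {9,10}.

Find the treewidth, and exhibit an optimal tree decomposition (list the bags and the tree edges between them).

The largest bag has 5 vertices, giving width 4; this decomposition certifies tw(G) ≤ 4. For the lower bound, the 5 vertices {0, 1, 4, 8, 10} are pairwise adjacent, and any tree decomposition puts a clique entirely inside one bag — forcing width ≥ 4. Hence tw(G) = 4 exactly.

Treewidth 4.
One optimal decomposition is:
Bags: B1 = {1, 4, 6, 8, 10}  B2 = {4, 6, 8, 9, 10}  B3 = {4, 5, 8, 9, 10}  B4 = {3, 4, 6, 8, 10}  B5 = {2, 3, 4, 6, 10}  B6 = {0, 1, 4, 8, 10}  B7 = {6, 7, 8, 9, 10}
Tree: B1–B2, B2–B3, B1–B4, B4–B5, B1–B6, B2–B7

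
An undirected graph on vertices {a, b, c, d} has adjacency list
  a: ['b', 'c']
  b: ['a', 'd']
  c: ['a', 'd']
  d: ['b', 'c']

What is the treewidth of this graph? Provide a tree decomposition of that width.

Treewidth 2.
One such decomposition:
Bags: B1 = {a, b, d}  B2 = {a, c, d}
Tree: B1–B2

The largest bag has 3 vertices, giving width 2; this decomposition certifies tw(G) ≤ 2. Since a–b–d–c–a is a cycle in G, G is not acyclic. Forests are exactly the graphs of treewidth ≤ 1, so tw(G) ≥ 2. Combining the bounds, tw(G) = 2.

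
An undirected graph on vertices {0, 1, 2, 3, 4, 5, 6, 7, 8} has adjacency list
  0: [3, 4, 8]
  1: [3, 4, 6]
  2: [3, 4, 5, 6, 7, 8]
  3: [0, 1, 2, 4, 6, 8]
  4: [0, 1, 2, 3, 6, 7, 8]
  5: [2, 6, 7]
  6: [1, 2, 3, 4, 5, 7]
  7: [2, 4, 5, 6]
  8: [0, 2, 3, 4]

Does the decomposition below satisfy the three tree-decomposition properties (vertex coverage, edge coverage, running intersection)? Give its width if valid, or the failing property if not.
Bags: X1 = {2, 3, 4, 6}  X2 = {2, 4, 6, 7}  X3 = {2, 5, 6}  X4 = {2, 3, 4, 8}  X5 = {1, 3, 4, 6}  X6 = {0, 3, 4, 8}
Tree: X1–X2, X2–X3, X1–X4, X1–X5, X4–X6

No — edge (7,5) lies in no bag.

A tree decomposition must satisfy three properties: every vertex lies in some bag; for every edge, both endpoints lie together in some bag; and for every vertex, the bags containing it form a connected subtree. Here edge (7,5) lies in no bag, so the decomposition is invalid.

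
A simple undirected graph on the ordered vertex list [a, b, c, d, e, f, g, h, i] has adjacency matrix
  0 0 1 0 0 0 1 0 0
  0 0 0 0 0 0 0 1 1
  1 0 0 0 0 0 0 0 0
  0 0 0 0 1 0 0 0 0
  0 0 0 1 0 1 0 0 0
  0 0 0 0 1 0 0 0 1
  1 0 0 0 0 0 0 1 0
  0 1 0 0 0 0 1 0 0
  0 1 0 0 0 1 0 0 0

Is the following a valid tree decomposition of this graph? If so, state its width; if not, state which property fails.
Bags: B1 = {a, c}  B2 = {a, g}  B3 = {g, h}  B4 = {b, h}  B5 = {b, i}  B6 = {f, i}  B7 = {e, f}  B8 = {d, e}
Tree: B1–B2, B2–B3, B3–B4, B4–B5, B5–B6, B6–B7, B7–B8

Vertex coverage: the bags together contain {a, b, c, d, e, f, g, h, i}, the full vertex set. Edge coverage: each edge of G has both endpoints in at least one bag. Running intersection: for every vertex, the bags containing it form a connected subtree. All three properties hold, so this is a valid tree decomposition of width max|bag| − 1 = 1, and hence tw(G) ≤ 1.

Yes; width 1.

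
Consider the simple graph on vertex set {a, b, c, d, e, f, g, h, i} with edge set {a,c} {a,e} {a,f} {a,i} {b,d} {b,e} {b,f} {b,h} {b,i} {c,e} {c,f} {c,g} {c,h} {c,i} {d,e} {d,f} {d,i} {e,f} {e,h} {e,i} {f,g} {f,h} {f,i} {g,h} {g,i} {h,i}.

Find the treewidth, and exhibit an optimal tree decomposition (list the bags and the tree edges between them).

The largest bag has 5 vertices, giving width 4; this decomposition certifies tw(G) ≤ 4. On the other hand G contains the 5-clique {c, f, g, h, i}. A clique must lie in a single bag of any decomposition, so no decomposition can have width below 4. Hence tw(G) = 4 exactly.

Treewidth 4.
One optimal decomposition is:
Bags: B1 = {c, f, g, h, i}  B2 = {c, e, f, h, i}  B3 = {a, c, e, f, i}  B4 = {b, e, f, h, i}  B5 = {b, d, e, f, i}
Tree: B1–B2, B2–B3, B2–B4, B4–B5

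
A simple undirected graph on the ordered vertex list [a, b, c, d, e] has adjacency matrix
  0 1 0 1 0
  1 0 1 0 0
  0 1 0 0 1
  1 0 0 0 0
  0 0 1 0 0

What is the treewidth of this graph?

1

A width-1 tree decomposition is:
Bags: B1 = {a, b}  B2 = {a, d}  B3 = {b, c}  B4 = {c, e}
Tree: B1–B2, B1–B3, B3–B4
Each bag holds 2 vertices, so the decomposition has width 1, which upper-bounds the treewidth. Since G has at least one edge (e.g. b–a), it is not an edgeless graph, so tw(G) ≥ 1. Hence tw(G) = 1 exactly.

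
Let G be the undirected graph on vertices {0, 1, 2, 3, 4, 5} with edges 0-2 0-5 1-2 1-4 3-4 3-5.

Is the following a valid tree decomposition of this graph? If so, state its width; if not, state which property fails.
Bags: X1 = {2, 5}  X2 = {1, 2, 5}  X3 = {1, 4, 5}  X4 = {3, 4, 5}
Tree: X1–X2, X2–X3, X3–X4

No — vertex 0 appears in no bag.

A tree decomposition must satisfy three properties: every vertex lies in some bag; for every edge, both endpoints lie together in some bag; and for every vertex, the bags containing it form a connected subtree. Here vertex 0 appears in no bag, so the decomposition is invalid.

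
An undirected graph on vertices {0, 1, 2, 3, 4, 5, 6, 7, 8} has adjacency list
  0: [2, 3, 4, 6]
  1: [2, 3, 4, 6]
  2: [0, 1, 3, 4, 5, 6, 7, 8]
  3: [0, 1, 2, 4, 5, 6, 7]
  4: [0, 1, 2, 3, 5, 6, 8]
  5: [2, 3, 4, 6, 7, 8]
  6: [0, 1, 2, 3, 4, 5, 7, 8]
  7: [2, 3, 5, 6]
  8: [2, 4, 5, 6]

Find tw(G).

4

A width-4 tree decomposition is:
Bags: B1 = {0, 2, 3, 4, 6}  B2 = {2, 3, 4, 5, 6}  B3 = {1, 2, 3, 4, 6}  B4 = {2, 3, 5, 6, 7}  B5 = {2, 4, 5, 6, 8}
Tree: B1–B2, B2–B3, B2–B4, B2–B5
The largest bag has 5 vertices, giving width 4; this decomposition certifies tw(G) ≤ 4. On the other hand G contains the 5-clique {2, 4, 5, 6, 8}. A clique must lie in a single bag of any decomposition, so no decomposition can have width below 4. Therefore the treewidth is 4.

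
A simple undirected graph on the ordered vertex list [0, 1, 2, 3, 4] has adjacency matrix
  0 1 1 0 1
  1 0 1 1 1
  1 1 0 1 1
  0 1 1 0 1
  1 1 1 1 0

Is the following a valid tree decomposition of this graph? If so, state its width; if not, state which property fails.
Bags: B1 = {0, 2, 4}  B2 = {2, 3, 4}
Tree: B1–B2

A tree decomposition must satisfy three properties: every vertex lies in some bag; for every edge, both endpoints lie together in some bag; and for every vertex, the bags containing it form a connected subtree. Here vertex 1 appears in no bag, so the decomposition is invalid.

No — vertex 1 appears in no bag.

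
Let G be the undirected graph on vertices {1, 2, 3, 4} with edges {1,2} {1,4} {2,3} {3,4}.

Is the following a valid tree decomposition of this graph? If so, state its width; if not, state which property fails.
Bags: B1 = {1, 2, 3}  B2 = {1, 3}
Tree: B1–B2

No — vertex 4 appears in no bag.

A tree decomposition must satisfy three properties: every vertex lies in some bag; for every edge, both endpoints lie together in some bag; and for every vertex, the bags containing it form a connected subtree. Here vertex 4 appears in no bag, so the decomposition is invalid.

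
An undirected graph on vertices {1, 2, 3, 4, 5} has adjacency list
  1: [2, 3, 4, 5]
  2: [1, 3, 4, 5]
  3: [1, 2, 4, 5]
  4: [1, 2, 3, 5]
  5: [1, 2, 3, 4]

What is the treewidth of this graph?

4

A width-4 tree decomposition is:
Bags: B1 = {1, 2, 3, 4, 5}
Tree: (single bag)
With just one bag of size 5, the width is 5 − 1 = 4, so tw(G) ≤ 4. On the other hand G contains the 5-clique {1, 2, 3, 4, 5}. A clique must lie in a single bag of any decomposition, so no decomposition can have width below 4. Hence tw(G) = 4 exactly.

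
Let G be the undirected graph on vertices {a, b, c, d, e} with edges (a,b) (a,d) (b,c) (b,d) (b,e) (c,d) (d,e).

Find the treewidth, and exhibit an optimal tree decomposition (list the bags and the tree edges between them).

Treewidth 2.
One such decomposition:
Bags: B1 = {b, d, e}  B2 = {a, b, d}  B3 = {b, c, d}
Tree: B1–B2, B2–B3

Each bag holds 3 vertices, so the decomposition has width 2, which upper-bounds the treewidth. Conversely, {b, d, e} is a clique of size 3, and the vertices of any clique must share a bag in every tree decomposition; so some bag has ≥ 3 vertices and tw(G) ≥ 2. Hence tw(G) = 2 exactly.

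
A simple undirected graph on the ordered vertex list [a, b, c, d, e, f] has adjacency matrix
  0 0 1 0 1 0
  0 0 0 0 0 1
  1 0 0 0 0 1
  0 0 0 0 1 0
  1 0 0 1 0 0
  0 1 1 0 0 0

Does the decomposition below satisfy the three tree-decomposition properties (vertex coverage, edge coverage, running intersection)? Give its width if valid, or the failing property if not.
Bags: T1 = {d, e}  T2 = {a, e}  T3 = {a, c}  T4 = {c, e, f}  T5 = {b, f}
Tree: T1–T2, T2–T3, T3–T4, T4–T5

No — bags containing vertex e are not connected in the tree.

A tree decomposition must satisfy three properties: every vertex lies in some bag; for every edge, both endpoints lie together in some bag; and for every vertex, the bags containing it form a connected subtree. Here bags containing vertex e are not connected in the tree, so the decomposition is invalid.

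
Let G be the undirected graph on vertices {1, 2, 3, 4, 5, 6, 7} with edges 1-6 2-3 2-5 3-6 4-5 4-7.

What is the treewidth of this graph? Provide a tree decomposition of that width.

Each bag holds 2 vertices, so the decomposition has width 1, which upper-bounds the treewidth. G has an edge, so its treewidth is at least 1. Combining the bounds, tw(G) = 1.

Treewidth 1.
One optimal decomposition is:
Bags: B1 = {4, 7}  B2 = {4, 5}  B3 = {2, 5}  B4 = {2, 3}  B5 = {3, 6}  B6 = {1, 6}
Tree: B1–B2, B2–B3, B3–B4, B4–B5, B5–B6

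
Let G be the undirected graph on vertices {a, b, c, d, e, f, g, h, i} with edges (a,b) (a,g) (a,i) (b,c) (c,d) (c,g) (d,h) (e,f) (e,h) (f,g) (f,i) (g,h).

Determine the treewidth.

3

A width-3 tree decomposition is:
Bags: B1 = {a, e, f, i}  B2 = {a, e, f, g}  B3 = {a, e, g, h}  B4 = {a, b, g, h}  B5 = {b, c, g, h}  B6 = {b, c, d, h}
Tree: B1–B2, B2–B3, B3–B4, B4–B5, B5–B6
Each bag holds 4 vertices, so the decomposition has width 3, which upper-bounds the treewidth. For the lower bound: the 4 vertex sets {e,f,i}, {a}, {g}, {b,c,d,h} are disjoint, each induces a connected subgraph, and every pair is joined by at least one edge of G. Contracting each set to a single vertex therefore yields K_{4} as a minor, and since treewidth is minor-monotone, tw(G) ≥ tw(K_{4}) = 3. Combining the bounds, tw(G) = 3.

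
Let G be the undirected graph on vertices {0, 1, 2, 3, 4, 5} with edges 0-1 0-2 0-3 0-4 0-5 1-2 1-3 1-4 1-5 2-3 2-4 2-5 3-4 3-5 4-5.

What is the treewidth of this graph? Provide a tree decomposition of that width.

Treewidth 5.
Bags: B1 = {0, 1, 2, 3, 4, 5}
Tree: (single bag)

With just one bag of size 6, the width is 6 − 1 = 5, so tw(G) ≤ 5. On the other hand G contains the 6-clique {0, 1, 2, 3, 4, 5}. A clique must lie in a single bag of any decomposition, so no decomposition can have width below 5. Hence tw(G) = 5 exactly.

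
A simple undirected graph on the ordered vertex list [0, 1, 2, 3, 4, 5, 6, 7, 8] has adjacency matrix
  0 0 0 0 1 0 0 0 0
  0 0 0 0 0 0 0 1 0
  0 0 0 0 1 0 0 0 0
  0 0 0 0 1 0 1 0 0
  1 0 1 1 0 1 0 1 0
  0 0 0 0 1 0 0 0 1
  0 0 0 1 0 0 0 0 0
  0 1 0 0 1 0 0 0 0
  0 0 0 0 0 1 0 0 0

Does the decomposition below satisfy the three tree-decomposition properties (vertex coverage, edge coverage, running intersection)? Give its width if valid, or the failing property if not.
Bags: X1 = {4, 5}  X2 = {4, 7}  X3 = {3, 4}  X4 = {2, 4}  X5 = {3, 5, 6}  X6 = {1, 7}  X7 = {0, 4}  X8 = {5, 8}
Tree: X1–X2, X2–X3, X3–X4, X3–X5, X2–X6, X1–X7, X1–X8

A tree decomposition must satisfy three properties: every vertex lies in some bag; for every edge, both endpoints lie together in some bag; and for every vertex, the bags containing it form a connected subtree. Here bags containing vertex 5 are not connected in the tree, so the decomposition is invalid.

No — bags containing vertex 5 are not connected in the tree.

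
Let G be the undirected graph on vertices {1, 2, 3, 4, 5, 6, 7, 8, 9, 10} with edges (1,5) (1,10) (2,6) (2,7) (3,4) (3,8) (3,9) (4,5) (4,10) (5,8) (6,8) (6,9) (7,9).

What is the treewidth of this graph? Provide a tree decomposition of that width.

Treewidth 2.
Bags: B1 = {1, 5, 10}  B2 = {4, 5, 10}  B3 = {4, 5, 8}  B4 = {3, 4, 8}  B5 = {3, 6, 8}  B6 = {3, 6, 9}  B7 = {2, 6, 9}  B8 = {2, 7, 9}
Tree: B1–B2, B2–B3, B3–B4, B4–B5, B5–B6, B6–B7, B7–B8

The largest bag has 3 vertices, giving width 2; this decomposition certifies tw(G) ≤ 2. For the lower bound, G contains the cycle 1–10–4–5–1, so G is not a forest; only forests have treewidth ≤ 1, hence tw(G) ≥ 2. Hence tw(G) = 2 exactly.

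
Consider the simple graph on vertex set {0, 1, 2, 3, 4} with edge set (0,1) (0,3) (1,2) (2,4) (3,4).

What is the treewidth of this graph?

2

A width-2 tree decomposition is:
Bags: B1 = {1, 2, 4}  B2 = {1, 3, 4}  B3 = {0, 1, 3}
Tree: B1–B2, B2–B3
Every bag has size at most 3, so the width is 3 − 1 = 2 and tw(G) ≤ 2. The edges 1–2–4–3–0–1 form a cycle, so G is not a tree and its treewidth is at least 2. Therefore the treewidth is 2.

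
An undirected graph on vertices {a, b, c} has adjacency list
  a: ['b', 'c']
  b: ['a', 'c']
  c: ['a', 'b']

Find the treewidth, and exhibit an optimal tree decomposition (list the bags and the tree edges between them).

With just one bag of size 3, the width is 3 − 1 = 2, so tw(G) ≤ 2. Conversely, {a, b, c} is a clique of size 3, and the vertices of any clique must share a bag in every tree decomposition; so some bag has ≥ 3 vertices and tw(G) ≥ 2. Hence tw(G) = 2 exactly.

Treewidth 2.
One optimal decomposition is:
Bags: B1 = {a, b, c}
Tree: (single bag)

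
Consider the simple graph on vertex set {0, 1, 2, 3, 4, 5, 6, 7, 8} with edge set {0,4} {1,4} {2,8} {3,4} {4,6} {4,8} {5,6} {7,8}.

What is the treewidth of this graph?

1

A width-1 tree decomposition is:
Bags: B1 = {4, 8}  B2 = {3, 4}  B3 = {1, 4}  B4 = {4, 6}  B5 = {2, 8}  B6 = {5, 6}  B7 = {7, 8}  B8 = {0, 4}
Tree: B1–B2, B1–B3, B1–B4, B1–B5, B4–B6, B5–B7, B2–B8
Every bag has size at most 2, so the width is 2 − 1 = 1 and tw(G) ≤ 1. Since G has at least one edge (e.g. 4–8), it is not an edgeless graph, so tw(G) ≥ 1. Therefore the treewidth is 1.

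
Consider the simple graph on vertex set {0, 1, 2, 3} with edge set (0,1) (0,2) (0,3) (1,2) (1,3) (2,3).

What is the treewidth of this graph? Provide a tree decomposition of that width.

A single bag containing all 4 vertices is trivially a valid decomposition of width 3. Conversely, {0, 1, 2, 3} is a clique of size 4, and the vertices of any clique must share a bag in every tree decomposition; so some bag has ≥ 4 vertices and tw(G) ≥ 3. Hence tw(G) = 3 exactly.

Treewidth 3.
One optimal decomposition is:
Bags: B1 = {0, 1, 2, 3}
Tree: (single bag)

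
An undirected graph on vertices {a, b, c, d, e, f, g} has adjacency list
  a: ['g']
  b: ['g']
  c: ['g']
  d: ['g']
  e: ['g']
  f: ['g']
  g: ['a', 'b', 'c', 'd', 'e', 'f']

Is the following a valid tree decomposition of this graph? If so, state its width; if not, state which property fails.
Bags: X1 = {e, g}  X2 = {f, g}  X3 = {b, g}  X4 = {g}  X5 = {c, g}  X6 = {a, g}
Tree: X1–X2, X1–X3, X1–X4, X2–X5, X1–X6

A tree decomposition must satisfy three properties: every vertex lies in some bag; for every edge, both endpoints lie together in some bag; and for every vertex, the bags containing it form a connected subtree. Here vertex d appears in no bag, so the decomposition is invalid.

No — vertex d appears in no bag.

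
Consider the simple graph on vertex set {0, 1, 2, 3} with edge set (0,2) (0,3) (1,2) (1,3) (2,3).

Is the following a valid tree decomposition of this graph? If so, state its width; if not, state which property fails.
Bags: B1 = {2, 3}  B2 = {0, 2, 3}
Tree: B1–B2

A tree decomposition must satisfy three properties: every vertex lies in some bag; for every edge, both endpoints lie together in some bag; and for every vertex, the bags containing it form a connected subtree. Here vertex 1 appears in no bag, so the decomposition is invalid.

No — vertex 1 appears in no bag.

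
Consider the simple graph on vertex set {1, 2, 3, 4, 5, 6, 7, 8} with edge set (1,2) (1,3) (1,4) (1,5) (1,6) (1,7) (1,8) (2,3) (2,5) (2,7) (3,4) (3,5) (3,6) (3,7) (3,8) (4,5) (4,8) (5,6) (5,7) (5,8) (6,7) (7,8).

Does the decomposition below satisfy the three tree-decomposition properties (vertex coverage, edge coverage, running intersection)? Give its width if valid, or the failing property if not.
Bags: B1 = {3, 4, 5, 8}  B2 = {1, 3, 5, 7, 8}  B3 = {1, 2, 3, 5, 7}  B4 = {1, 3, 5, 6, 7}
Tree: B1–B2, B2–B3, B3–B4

A tree decomposition must satisfy three properties: every vertex lies in some bag; for every edge, both endpoints lie together in some bag; and for every vertex, the bags containing it form a connected subtree. Here edge (1,4) lies in no bag, so the decomposition is invalid.

No — edge (1,4) lies in no bag.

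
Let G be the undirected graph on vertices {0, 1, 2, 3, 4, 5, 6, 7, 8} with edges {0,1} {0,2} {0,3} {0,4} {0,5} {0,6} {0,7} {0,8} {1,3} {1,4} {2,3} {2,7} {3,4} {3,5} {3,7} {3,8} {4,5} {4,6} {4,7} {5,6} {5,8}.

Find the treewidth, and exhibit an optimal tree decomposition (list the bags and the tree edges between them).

Treewidth 3.
One optimal decomposition is:
Bags: B1 = {0, 3, 4, 7}  B2 = {0, 3, 4, 5}  B3 = {0, 4, 5, 6}  B4 = {0, 3, 5, 8}  B5 = {0, 2, 3, 7}  B6 = {0, 1, 3, 4}
Tree: B1–B2, B2–B3, B2–B4, B1–B5, B1–B6

Each bag holds 4 vertices, so the decomposition has width 3, which upper-bounds the treewidth. For the lower bound, the 4 vertices {0, 3, 5, 8} are pairwise adjacent, and any tree decomposition puts a clique entirely inside one bag — forcing width ≥ 3. Hence tw(G) = 3 exactly.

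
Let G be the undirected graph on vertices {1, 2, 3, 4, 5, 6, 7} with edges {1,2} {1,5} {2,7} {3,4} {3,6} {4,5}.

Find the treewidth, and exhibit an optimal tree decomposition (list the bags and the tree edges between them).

The largest bag has 2 vertices, giving width 1; this decomposition certifies tw(G) ≤ 1. Since G has at least one edge (e.g. 7–2), it is not an edgeless graph, so tw(G) ≥ 1. Therefore the treewidth is 1.

Treewidth 1.
One optimal decomposition is:
Bags: B1 = {2, 7}  B2 = {1, 2}  B3 = {1, 5}  B4 = {4, 5}  B5 = {3, 4}  B6 = {3, 6}
Tree: B1–B2, B2–B3, B3–B4, B4–B5, B5–B6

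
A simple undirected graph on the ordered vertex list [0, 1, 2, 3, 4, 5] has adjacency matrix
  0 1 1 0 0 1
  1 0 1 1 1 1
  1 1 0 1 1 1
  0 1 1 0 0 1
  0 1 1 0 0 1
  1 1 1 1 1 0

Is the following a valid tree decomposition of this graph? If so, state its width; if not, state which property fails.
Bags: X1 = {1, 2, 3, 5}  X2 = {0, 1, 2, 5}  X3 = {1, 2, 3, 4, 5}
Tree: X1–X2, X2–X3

No — bags containing vertex 3 are not connected in the tree.

A tree decomposition must satisfy three properties: every vertex lies in some bag; for every edge, both endpoints lie together in some bag; and for every vertex, the bags containing it form a connected subtree. Here bags containing vertex 3 are not connected in the tree, so the decomposition is invalid.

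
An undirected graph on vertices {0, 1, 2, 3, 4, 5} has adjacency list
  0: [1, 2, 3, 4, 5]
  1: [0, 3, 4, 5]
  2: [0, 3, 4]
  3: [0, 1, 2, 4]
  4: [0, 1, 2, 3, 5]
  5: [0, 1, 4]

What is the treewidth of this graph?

3

A width-3 tree decomposition is:
Bags: B1 = {0, 1, 3, 4}  B2 = {0, 2, 3, 4}  B3 = {0, 1, 4, 5}
Tree: B1–B2, B1–B3
Each bag holds 4 vertices, so the decomposition has width 3, which upper-bounds the treewidth. On the other hand G contains the 4-clique {0, 1, 3, 4}. A clique must lie in a single bag of any decomposition, so no decomposition can have width below 3. The upper and lower bounds meet at 3, so that is the treewidth.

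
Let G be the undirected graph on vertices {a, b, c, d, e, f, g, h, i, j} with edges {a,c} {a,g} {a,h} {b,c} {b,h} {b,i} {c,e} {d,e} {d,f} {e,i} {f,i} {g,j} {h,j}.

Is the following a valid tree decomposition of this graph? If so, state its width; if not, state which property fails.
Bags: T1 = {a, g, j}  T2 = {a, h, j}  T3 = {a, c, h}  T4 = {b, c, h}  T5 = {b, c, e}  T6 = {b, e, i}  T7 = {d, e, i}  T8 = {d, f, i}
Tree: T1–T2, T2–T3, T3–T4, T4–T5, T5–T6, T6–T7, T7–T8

Checking the three conditions: (i) the bags cover all of {a, b, c, d, e, f, g, h, i, j}; (ii) for each edge, some bag contains both endpoints; (iii) the bags containing any fixed vertex form a subtree. All hold, so the decomposition is valid with width 3 − 1 = 2.

Yes; width 2.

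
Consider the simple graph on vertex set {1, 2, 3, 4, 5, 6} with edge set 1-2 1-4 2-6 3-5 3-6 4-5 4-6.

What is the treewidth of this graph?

A width-2 tree decomposition is:
Bags: B1 = {1, 2, 6}  B2 = {1, 4, 6}  B3 = {3, 4, 6}  B4 = {3, 4, 5}
Tree: B1–B2, B2–B3, B3–B4
The largest bag has 3 vertices, giving width 2; this decomposition certifies tw(G) ≤ 2. Since 2–1–4–6–2 is a cycle in G, G is not acyclic. Forests are exactly the graphs of treewidth ≤ 1, so tw(G) ≥ 2. Combining the bounds, tw(G) = 2.

2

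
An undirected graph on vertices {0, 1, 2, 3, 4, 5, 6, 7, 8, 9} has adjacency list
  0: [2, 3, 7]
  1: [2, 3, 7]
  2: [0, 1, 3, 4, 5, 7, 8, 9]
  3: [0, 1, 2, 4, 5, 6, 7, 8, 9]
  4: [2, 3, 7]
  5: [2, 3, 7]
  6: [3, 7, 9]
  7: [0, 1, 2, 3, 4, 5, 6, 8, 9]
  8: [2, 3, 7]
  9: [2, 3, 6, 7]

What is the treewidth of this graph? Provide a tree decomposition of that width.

Each bag holds 4 vertices, so the decomposition has width 3, which upper-bounds the treewidth. For the lower bound, the 4 vertices {0, 2, 3, 7} are pairwise adjacent, and any tree decomposition puts a clique entirely inside one bag — forcing width ≥ 3. Therefore the treewidth is 3.

Treewidth 3.
Bags: B1 = {2, 3, 7, 9}  B2 = {2, 3, 5, 7}  B3 = {3, 6, 7, 9}  B4 = {2, 3, 7, 8}  B5 = {1, 2, 3, 7}  B6 = {2, 3, 4, 7}  B7 = {0, 2, 3, 7}
Tree: B1–B2, B1–B3, B2–B4, B1–B5, B1–B6, B2–B7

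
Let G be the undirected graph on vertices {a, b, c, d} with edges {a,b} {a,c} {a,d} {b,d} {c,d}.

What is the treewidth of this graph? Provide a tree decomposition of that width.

The largest bag has 3 vertices, giving width 2; this decomposition certifies tw(G) ≤ 2. For the lower bound, the 3 vertices {a, c, d} are pairwise adjacent, and any tree decomposition puts a clique entirely inside one bag — forcing width ≥ 2. Therefore the treewidth is 2.

Treewidth 2.
Bags: B1 = {a, c, d}  B2 = {a, b, d}
Tree: B1–B2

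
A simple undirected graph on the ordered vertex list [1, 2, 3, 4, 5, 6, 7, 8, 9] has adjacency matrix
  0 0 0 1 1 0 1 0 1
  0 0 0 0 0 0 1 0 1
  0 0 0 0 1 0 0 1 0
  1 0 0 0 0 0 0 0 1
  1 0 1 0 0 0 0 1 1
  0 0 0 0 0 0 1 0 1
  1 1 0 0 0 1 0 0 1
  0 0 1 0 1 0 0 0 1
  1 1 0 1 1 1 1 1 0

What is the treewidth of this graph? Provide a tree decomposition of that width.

The largest bag has 3 vertices, giving width 2; this decomposition certifies tw(G) ≤ 2. For the lower bound, the 3 vertices {5, 8, 9} are pairwise adjacent, and any tree decomposition puts a clique entirely inside one bag — forcing width ≥ 2. Combining the bounds, tw(G) = 2.

Treewidth 2.
One such decomposition:
Bags: B1 = {1, 7, 9}  B2 = {1, 5, 9}  B3 = {5, 8, 9}  B4 = {1, 4, 9}  B5 = {2, 7, 9}  B6 = {6, 7, 9}  B7 = {3, 5, 8}
Tree: B1–B2, B2–B3, B2–B4, B1–B5, B1–B6, B3–B7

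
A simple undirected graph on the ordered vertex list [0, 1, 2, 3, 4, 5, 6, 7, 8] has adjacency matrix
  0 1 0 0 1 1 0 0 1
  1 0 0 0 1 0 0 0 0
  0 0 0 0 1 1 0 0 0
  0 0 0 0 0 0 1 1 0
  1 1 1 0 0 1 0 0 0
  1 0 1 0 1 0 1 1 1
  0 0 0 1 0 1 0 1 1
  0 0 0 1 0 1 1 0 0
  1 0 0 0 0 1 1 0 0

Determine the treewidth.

A width-2 tree decomposition is:
Bags: B1 = {5, 6, 8}  B2 = {0, 5, 8}  B3 = {0, 4, 5}  B4 = {5, 6, 7}  B5 = {0, 1, 4}  B6 = {2, 4, 5}  B7 = {3, 6, 7}
Tree: B1–B2, B2–B3, B1–B4, B3–B5, B3–B6, B4–B7
Each bag holds 3 vertices, so the decomposition has width 2, which upper-bounds the treewidth. For the lower bound, the 3 vertices {0, 1, 4} are pairwise adjacent, and any tree decomposition puts a clique entirely inside one bag — forcing width ≥ 2. Therefore the treewidth is 2.

2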